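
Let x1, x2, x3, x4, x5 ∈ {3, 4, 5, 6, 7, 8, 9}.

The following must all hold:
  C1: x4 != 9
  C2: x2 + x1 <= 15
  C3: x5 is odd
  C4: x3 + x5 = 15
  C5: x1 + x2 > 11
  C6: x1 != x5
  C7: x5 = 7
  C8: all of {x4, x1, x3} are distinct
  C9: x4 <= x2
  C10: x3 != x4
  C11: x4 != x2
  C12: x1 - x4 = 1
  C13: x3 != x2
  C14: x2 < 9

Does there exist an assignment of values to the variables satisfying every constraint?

Take x1 = 6, x2 = 7, x3 = 8, x4 = 5, x5 = 7. Then constraint 2: x2 + x1 = 13; constraint 4: x3 + x5 = 15, and every other listed constraint is also met.

Satisfiable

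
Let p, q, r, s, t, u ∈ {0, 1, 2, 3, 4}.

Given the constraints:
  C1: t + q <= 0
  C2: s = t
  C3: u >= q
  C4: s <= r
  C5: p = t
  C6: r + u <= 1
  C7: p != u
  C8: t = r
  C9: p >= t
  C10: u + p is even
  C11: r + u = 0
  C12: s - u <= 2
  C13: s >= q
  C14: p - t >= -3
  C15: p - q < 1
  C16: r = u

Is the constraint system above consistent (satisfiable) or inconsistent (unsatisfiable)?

From constraints 5, 8, and 16, p = t = r = u, so p = u. But constraint 7 says p ≠ u. Contradiction.

Unsatisfiable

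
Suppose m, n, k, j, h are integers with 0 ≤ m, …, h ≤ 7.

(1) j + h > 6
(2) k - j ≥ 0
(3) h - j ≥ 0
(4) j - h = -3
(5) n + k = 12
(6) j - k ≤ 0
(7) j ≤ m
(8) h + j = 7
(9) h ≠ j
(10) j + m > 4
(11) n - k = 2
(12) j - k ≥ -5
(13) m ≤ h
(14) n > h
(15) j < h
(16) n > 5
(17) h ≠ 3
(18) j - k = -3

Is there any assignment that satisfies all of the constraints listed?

Take m = 5, n = 7, k = 5, j = 2, h = 5. Then constraint 1: j + h = 7; constraint 2: k - j = 3; constraint 3: h - j = 3, and every other listed constraint is also met.

Satisfiable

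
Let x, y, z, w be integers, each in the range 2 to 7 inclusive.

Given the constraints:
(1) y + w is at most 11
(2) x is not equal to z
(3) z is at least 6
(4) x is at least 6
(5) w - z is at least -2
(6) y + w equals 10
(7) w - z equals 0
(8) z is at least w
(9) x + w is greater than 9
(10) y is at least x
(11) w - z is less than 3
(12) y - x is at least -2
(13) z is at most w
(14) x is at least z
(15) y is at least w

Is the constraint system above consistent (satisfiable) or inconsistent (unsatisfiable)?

From constraints 4 and 10: y ≥ x ≥ 6. From constraints 3 and 13: w ≥ z ≥ 6. Hence y + w ≥ 12. But constraint 1 requires y + w ≤ 11, and 11 < 12. Contradiction.

Unsatisfiable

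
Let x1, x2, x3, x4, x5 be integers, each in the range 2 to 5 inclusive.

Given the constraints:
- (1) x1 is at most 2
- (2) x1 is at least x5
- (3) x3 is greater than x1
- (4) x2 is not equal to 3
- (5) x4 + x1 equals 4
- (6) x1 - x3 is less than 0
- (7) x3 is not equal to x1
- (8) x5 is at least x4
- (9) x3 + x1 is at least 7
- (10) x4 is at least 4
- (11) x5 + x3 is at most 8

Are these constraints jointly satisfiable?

From constraints 8 and 10: x5 ≥ x4 and x4 ≥ 4, so x5 ≥ 4. From constraints 1 and 2: x5 ≤ x1 and x1 ≤ 2, so x5 ≤ 2. But 2 < 4, so no value of x5 works.

Unsatisfiable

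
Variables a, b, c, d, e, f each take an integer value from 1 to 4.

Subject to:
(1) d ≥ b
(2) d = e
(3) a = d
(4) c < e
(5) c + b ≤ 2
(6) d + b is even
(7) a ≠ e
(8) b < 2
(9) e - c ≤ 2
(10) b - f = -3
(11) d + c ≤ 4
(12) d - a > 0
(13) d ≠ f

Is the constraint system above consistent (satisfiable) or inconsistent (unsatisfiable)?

From constraints 2 and 3, a = d = e, so a = e. But constraint 7 says a ≠ e. Contradiction.

Unsatisfiable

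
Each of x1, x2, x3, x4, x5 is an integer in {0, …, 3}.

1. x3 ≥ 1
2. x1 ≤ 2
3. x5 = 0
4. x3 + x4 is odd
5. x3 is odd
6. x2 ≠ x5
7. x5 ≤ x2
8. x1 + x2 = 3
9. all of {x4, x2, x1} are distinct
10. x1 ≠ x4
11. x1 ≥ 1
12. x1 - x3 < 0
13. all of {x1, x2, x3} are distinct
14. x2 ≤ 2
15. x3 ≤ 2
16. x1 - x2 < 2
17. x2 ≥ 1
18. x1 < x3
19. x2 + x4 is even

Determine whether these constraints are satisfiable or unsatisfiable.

Constraints 1, 2, 11, 14, 15, and 17 confine each of x1, x2, x3 to the 2 values {1, 2}.
Constraint 13 requires all 3 of them to be distinct, but only 2 values are available — impossible by the pigeonhole principle.

Unsatisfiable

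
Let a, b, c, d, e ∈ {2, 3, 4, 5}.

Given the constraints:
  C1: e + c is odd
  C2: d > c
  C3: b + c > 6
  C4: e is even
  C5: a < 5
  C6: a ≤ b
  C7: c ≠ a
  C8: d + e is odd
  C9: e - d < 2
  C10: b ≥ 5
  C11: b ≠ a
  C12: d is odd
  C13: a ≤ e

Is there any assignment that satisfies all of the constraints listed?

The assignment a = 2, b = 5, c = 3, d = 5, e = 4 works:
  constraint 1 holds since e + c = 7 is odd.
  constraint 3 holds since b + c = 8.
  constraint 9 holds since e - d = -1.
The rest check out directly.

Satisfiable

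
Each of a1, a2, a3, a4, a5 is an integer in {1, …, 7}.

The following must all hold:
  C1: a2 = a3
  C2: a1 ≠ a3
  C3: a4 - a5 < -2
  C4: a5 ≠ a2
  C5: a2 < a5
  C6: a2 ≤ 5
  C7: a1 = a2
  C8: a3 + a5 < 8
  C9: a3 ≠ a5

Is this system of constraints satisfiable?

From constraints 1 and 7, a1 = a2 = a3, so a1 = a3. But constraint 2 says a1 ≠ a3. Contradiction.

Unsatisfiable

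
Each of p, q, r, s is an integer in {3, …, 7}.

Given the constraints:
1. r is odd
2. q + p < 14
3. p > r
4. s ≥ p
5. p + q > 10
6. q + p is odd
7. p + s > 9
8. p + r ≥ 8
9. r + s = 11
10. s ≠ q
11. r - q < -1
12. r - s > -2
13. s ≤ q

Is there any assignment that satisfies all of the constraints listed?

Take p = 6, q = 7, r = 5, s = 6. Then constraint 2: q + p = 13; constraint 5: p + q = 13, and every other listed constraint is also met.

Satisfiable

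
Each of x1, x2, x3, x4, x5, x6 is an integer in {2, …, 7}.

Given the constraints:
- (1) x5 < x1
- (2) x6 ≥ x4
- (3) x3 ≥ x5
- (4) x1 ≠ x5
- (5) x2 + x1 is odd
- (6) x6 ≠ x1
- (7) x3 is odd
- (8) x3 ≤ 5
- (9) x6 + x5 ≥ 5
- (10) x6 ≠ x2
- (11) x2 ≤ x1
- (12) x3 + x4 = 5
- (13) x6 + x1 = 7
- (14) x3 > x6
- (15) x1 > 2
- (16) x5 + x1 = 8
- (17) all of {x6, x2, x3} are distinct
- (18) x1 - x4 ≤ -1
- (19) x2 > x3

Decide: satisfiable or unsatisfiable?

Unsatisfiable

Constraints 2, 11, 14, 18, and 19 give x3 < x2, x2 ≤ x1, x1 < x4, x4 ≤ x6, x6 < x3. Chaining: x3 < x2 ≤ x1 < x4 ≤ x6 < x3, which forces x3 < x3 — impossible.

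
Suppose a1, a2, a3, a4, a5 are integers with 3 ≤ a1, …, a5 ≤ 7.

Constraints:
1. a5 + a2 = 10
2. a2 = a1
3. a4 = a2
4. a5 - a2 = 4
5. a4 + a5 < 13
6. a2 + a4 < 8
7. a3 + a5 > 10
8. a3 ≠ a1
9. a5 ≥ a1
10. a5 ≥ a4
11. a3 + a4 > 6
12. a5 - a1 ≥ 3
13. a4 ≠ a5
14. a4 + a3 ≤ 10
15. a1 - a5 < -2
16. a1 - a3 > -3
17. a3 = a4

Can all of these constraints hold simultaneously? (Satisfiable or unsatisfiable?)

Unsatisfiable

From constraints 2, 3, and 17, a3 = a4 = a2 = a1, so a3 = a1. But constraint 8 says a3 ≠ a1. Contradiction.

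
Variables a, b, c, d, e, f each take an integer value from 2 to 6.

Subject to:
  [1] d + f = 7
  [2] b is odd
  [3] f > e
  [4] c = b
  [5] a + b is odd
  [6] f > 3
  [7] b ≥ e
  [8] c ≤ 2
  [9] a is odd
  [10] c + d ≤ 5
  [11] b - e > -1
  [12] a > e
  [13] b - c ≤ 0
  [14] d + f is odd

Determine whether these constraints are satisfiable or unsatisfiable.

Constraint 9 makes a odd and constraint 2 makes b odd, so a + b must be even. Constraint 5 says a + b is odd — contradiction.

Unsatisfiable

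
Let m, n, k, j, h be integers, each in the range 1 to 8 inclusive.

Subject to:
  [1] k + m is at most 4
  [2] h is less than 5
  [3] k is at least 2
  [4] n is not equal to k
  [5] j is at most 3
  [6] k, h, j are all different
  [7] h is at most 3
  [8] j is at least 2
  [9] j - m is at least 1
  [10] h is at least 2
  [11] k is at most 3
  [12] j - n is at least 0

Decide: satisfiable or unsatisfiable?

Unsatisfiable

Constraints 3, 5, 7, 8, 10, and 11 confine each of k, h, j to the 2 values {2, 3}.
Constraint 6 requires all 3 of them to be distinct, but only 2 values are available — impossible by the pigeonhole principle.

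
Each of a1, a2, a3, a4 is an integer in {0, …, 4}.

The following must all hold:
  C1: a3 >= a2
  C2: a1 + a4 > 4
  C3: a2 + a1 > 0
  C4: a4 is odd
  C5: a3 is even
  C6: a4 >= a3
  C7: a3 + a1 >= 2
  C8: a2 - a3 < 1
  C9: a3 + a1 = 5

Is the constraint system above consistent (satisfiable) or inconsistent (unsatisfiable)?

One satisfying assignment is a1 = 3, a2 = 0, a3 = 2, a4 = 3.
For the less obvious constraints — constraint 2: a1 + a4 = 6; constraint 3: a2 + a1 = 3; constraint 7: a3 + a1 = 5 — and the others hold by inspection.

Satisfiable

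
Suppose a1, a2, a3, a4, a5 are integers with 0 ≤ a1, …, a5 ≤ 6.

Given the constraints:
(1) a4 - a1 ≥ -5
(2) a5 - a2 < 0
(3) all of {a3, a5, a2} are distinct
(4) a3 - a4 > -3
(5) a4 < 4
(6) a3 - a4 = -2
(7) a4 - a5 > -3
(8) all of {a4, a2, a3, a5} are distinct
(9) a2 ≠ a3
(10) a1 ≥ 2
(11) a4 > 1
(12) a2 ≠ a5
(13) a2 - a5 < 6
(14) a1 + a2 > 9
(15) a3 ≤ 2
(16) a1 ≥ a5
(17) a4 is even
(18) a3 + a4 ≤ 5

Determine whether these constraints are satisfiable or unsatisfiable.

One satisfying assignment is a1 = 5, a2 = 6, a3 = 0, a4 = 2, a5 = 3.
For the less obvious constraints — constraint 1: a4 - a1 = -3; constraint 2: a5 - a2 = -3; constraint 4: a3 - a4 = -2 — and the others hold by inspection.

Satisfiable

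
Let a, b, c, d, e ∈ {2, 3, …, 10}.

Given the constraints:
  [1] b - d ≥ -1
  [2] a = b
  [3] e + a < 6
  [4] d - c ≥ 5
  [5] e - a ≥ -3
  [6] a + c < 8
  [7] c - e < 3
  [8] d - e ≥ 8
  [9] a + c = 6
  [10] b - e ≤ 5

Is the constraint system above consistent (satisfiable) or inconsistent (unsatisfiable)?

Constraints 1, 8, and 10 give e − b ≥ -5, b − d ≥ -1, d − e ≥ 8.
Adding all 3 inequalities: the left sides telescope to 0, and the right sides sum to (-5) + (-1) + 8 = 2. So 0 ≥ 2, which is false.

Unsatisfiable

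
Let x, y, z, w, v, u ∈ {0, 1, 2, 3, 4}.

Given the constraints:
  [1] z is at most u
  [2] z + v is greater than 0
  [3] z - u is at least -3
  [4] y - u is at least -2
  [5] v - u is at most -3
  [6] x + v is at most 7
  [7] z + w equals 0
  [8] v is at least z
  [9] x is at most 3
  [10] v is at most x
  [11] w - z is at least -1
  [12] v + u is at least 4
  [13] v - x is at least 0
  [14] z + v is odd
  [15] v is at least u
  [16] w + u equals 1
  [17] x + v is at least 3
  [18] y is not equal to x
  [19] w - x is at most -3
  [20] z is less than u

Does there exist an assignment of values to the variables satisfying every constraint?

Unsatisfiable

Constraints 3, 5, 11, 13, and 19 give x − w ≥ 3, w − z ≥ -1, z − u ≥ -3, u − v ≥ 3, v − x ≥ 0.
Adding all 5 inequalities: the left sides telescope to 0, and the right sides sum to 3 + (-1) + (-3) + 3 + 0 = 2. So 0 ≥ 2, which is false.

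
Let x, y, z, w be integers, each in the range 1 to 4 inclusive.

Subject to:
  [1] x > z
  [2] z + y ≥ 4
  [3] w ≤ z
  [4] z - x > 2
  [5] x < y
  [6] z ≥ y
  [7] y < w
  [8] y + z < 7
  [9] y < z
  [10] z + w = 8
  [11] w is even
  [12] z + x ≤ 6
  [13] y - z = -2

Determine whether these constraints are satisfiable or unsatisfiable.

Constraints 1, 5, and 9 give x < y, y < z, z < x. Chaining: x < y < z < x, which forces x < x — impossible.

Unsatisfiable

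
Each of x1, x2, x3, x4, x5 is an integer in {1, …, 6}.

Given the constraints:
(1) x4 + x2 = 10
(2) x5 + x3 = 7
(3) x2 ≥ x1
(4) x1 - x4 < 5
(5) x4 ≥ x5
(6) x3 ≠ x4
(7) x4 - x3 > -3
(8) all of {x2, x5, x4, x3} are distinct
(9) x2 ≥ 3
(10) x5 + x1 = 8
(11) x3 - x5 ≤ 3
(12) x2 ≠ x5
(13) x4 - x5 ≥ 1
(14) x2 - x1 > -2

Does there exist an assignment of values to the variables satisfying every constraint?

Try x1 = 6, x2 = 6, x3 = 5, x4 = 4, x5 = 2.
Check constraint 1: x4 + x2 = 10; constraint 2: x5 + x3 = 7; constraint 4: x1 - x4 = 2. The remaining constraints are straightforward to verify.

Satisfiable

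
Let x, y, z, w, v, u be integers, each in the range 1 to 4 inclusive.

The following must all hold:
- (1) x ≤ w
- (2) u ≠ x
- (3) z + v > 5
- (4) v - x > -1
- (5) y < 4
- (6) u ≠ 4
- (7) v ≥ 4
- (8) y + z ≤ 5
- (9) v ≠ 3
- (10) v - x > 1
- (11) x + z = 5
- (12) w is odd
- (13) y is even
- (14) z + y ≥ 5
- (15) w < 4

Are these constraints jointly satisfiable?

Try x = 2, y = 2, z = 3, w = 3, v = 4, u = 3.
Check constraint 3: z + v = 7; constraint 4: v - x = 2; constraint 8: y + z = 5. The remaining constraints are straightforward to verify.

Satisfiable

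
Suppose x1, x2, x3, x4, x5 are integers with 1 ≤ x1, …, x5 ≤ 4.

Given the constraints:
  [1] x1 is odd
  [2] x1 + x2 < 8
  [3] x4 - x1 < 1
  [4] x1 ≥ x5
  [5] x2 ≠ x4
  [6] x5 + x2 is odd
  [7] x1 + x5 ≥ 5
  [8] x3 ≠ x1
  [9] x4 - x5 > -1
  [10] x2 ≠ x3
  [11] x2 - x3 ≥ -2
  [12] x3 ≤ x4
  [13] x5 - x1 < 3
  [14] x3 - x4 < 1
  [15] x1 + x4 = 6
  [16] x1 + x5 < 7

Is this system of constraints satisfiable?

The assignment x1 = 3, x2 = 2, x3 = 1, x4 = 3, x5 = 3 works:
  constraint 2 holds since x1 + x2 = 5.
  constraint 3 holds since x4 - x1 = 0.
The rest check out directly.

Satisfiable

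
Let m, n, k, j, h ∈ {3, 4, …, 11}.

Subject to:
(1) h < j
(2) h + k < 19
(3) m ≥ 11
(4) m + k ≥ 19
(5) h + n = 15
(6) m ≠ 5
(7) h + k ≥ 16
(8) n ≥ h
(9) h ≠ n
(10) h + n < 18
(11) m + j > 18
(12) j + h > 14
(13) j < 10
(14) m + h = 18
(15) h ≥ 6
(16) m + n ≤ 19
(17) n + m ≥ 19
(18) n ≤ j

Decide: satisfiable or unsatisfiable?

Satisfiable

The assignment m = 11, n = 8, k = 11, j = 9, h = 7 works:
  constraint 2 holds since h + k = 18.
  constraint 4 holds since m + k = 22.
The rest check out directly.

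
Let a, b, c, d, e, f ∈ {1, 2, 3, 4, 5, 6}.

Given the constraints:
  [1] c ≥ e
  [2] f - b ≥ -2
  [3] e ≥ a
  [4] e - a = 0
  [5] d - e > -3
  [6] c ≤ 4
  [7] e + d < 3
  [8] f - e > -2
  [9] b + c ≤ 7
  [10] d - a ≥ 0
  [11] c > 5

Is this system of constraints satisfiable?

From constraint 11: c ≥ 6. From constraint 6: c ≤ 4. But 4 < 6, so no value of c works.

Unsatisfiable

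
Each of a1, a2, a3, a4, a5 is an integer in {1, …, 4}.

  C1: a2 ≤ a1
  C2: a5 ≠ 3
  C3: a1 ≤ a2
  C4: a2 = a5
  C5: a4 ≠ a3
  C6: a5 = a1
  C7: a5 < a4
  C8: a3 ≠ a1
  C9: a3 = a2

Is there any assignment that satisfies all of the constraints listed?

Unsatisfiable

From constraints 4, 6, and 9, a3 = a2 = a5 = a1, so a3 = a1. But constraint 8 says a3 ≠ a1. Contradiction.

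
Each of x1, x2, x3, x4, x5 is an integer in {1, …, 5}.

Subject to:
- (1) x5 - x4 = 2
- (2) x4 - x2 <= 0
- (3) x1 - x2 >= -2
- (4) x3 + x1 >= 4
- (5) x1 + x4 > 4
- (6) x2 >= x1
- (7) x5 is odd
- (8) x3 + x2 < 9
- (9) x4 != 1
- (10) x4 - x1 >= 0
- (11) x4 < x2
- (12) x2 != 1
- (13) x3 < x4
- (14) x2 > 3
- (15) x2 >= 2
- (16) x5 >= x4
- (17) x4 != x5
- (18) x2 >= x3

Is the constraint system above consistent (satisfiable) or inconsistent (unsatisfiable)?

Satisfiable

Try x1 = 3, x2 = 4, x3 = 2, x4 = 3, x5 = 5.
Check constraint 1: x5 - x4 = 2; constraint 2: x4 - x2 = -1; constraint 3: x1 - x2 = -1. The remaining constraints are straightforward to verify.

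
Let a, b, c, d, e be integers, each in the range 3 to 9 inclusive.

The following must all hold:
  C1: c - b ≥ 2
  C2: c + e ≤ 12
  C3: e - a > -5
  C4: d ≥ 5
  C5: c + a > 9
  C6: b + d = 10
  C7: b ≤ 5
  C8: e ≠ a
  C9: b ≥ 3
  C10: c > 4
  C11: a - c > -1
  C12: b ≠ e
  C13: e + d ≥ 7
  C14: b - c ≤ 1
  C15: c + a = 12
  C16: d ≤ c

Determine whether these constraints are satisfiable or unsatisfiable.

Setting (a, b, c, d, e) = (6, 4, 6, 6, 3) satisfies everything: constraint 1: c - b = 2; constraint 2: c + e = 9, and the others follow.

Satisfiable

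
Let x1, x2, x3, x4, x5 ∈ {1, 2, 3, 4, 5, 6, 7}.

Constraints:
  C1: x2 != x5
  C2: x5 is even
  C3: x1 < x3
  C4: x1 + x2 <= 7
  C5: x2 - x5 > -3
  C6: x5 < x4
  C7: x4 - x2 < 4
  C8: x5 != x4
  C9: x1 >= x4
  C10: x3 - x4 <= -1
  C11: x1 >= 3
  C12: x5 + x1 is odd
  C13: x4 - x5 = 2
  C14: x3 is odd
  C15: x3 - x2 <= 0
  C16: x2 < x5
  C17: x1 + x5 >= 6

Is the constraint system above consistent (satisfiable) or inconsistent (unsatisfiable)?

Unsatisfiable

Constraints 3, 6, 9, 15, and 16 give x3 ≤ x2, x2 < x5, x5 < x4, x4 ≤ x1, x1 < x3. Chaining: x3 ≤ x2 < x5 < x4 ≤ x1 < x3, which forces x3 < x3 — impossible.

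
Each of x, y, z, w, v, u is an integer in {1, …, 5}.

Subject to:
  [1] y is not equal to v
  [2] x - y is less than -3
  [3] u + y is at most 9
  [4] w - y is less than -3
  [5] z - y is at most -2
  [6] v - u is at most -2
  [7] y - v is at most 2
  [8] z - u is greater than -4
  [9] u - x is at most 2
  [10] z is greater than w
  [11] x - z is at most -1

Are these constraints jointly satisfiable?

Constraints 5, 6, 7, 9, and 11 give u − v ≥ 2, v − y ≥ -2, y − z ≥ 2, z − x ≥ 1, x − u ≥ -2.
Adding all 5 inequalities: the left sides telescope to 0, and the right sides sum to 2 + (-2) + 2 + 1 + (-2) = 1. So 0 ≥ 1, which is false.

Unsatisfiable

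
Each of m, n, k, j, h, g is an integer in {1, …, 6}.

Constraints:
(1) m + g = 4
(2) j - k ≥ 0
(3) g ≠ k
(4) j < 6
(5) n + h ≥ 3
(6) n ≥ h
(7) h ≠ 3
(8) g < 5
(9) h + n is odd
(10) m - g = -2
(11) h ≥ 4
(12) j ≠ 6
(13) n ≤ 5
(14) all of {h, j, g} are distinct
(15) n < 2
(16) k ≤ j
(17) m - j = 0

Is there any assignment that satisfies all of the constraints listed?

Unsatisfiable

From constraints 6 and 11: n ≥ h and h ≥ 4, so n ≥ 4. From constraint 15: n ≤ 1. But 1 < 4, so no value of n works.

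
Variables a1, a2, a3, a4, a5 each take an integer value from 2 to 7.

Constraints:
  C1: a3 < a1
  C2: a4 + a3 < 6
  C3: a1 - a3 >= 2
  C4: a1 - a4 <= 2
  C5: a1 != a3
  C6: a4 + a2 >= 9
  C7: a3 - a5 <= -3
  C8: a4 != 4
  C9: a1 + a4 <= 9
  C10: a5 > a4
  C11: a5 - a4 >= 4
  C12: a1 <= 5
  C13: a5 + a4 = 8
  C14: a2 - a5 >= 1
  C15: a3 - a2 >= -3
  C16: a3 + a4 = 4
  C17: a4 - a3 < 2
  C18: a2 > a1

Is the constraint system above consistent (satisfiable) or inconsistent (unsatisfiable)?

Unsatisfiable

Constraints 3, 4, 11, 14, and 15 give a5 − a4 ≥ 4, a4 − a1 ≥ -2, a1 − a3 ≥ 2, a3 − a2 ≥ -3, a2 − a5 ≥ 1.
Adding all 5 inequalities: the left sides telescope to 0, and the right sides sum to 4 + (-2) + 2 + (-3) + 1 = 2. So 0 ≥ 2, which is false.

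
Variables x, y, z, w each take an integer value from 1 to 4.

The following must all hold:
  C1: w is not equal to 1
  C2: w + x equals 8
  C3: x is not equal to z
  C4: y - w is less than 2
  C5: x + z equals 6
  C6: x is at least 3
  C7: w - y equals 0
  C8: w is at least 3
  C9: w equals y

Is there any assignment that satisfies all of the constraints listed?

Try x = 4, y = 4, z = 2, w = 4.
Check constraint 2: w + x = 8; constraint 4: y - w = 0. The remaining constraints are straightforward to verify.

Satisfiable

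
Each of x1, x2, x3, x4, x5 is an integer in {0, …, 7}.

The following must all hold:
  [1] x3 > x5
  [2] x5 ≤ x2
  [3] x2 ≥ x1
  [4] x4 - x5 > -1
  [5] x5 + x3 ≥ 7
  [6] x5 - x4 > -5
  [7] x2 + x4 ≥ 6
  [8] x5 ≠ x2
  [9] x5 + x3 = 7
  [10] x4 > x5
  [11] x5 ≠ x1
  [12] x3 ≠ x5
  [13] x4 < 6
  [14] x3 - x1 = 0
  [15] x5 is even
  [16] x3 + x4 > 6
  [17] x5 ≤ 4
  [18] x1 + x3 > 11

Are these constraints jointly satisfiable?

Try x1 = 7, x2 = 7, x3 = 7, x4 = 2, x5 = 0.
Check constraint 4: x4 - x5 = 2; constraint 5: x5 + x3 = 7. The remaining constraints are straightforward to verify.

Satisfiable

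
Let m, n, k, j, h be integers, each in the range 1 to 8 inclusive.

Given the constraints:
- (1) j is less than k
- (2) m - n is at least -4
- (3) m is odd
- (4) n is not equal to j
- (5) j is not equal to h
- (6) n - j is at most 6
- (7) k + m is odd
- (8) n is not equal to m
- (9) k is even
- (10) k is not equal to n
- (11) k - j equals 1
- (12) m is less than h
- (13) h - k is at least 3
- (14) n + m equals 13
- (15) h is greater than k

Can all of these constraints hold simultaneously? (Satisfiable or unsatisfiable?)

Satisfiable

The assignment m = 5, n = 8, k = 4, j = 3, h = 8 works:
  constraint 2 holds since m - n = -3.
  constraint 6 holds since n - j = 5.
The rest check out directly.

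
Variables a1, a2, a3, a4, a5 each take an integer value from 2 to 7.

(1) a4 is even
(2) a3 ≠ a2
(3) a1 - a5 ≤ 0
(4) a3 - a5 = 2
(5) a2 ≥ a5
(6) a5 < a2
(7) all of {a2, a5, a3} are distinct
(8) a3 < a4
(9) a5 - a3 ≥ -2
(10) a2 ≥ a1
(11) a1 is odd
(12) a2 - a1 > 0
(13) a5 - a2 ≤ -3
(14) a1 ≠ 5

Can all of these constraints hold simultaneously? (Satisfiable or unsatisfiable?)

Setting (a1, a2, a3, a4, a5) = (3, 6, 5, 6, 3) satisfies everything: constraint 3: a1 - a5 = 0; constraint 4: a3 - a5 = 2, and the others follow.

Satisfiable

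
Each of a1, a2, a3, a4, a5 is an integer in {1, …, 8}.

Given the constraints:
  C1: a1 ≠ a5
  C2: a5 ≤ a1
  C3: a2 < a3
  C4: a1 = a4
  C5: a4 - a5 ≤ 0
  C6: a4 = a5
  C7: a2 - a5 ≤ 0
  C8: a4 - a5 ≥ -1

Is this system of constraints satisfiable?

Unsatisfiable

From constraints 4 and 6, a1 = a4 = a5, so a1 = a5. But constraint 1 says a1 ≠ a5. Contradiction.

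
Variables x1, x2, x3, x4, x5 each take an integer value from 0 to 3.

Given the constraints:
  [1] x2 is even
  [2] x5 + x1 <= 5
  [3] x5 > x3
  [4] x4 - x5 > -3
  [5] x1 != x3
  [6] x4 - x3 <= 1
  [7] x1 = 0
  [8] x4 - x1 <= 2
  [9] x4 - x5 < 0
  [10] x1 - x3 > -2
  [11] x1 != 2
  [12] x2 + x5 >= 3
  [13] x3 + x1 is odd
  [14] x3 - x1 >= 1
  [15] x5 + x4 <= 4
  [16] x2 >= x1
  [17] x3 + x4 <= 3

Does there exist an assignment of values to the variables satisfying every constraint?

Satisfiable

Try x1 = 0, x2 = 2, x3 = 1, x4 = 1, x5 = 2.
Check constraint 2: x5 + x1 = 2; constraint 4: x4 - x5 = -1. The remaining constraints are straightforward to verify.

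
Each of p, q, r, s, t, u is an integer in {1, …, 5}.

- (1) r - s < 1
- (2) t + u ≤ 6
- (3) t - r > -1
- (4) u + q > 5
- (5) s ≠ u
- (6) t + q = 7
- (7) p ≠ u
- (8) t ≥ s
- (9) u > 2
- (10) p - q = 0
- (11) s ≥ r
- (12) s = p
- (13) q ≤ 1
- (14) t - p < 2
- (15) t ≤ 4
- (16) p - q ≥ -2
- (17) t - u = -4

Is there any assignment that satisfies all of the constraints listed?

Unsatisfiable

From constraint 15: t ≤ 4. From constraint 13: q ≤ 1. Hence t + q ≤ 5. But constraint 6 requires t + q = 7, and 7 > 5. Contradiction.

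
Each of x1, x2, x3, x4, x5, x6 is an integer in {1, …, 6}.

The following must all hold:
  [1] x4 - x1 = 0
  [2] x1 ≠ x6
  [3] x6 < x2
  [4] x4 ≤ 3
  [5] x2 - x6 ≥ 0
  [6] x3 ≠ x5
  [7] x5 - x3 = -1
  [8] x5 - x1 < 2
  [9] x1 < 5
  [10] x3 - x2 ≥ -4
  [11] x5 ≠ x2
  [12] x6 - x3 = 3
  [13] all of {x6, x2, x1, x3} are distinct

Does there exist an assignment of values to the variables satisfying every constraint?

Satisfiable

One satisfying assignment is x1 = 1, x2 = 6, x3 = 2, x4 = 1, x5 = 1, x6 = 5.
For the less obvious constraints — constraint 1: x4 - x1 = 0; constraint 5: x2 - x6 = 1 — and the others hold by inspection.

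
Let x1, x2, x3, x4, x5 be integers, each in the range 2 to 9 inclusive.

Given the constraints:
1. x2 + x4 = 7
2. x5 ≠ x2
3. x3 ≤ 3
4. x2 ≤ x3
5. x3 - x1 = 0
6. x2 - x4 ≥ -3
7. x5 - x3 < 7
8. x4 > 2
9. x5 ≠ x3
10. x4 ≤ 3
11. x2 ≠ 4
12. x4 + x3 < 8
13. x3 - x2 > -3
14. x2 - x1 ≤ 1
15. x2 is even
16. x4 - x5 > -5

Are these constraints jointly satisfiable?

Unsatisfiable

From constraints 3 and 4: x2 ≤ x3 ≤ 3. From constraint 10: x4 ≤ 3. Hence x2 + x4 ≤ 6. But constraint 1 requires x2 + x4 = 7, and 7 > 6. Contradiction.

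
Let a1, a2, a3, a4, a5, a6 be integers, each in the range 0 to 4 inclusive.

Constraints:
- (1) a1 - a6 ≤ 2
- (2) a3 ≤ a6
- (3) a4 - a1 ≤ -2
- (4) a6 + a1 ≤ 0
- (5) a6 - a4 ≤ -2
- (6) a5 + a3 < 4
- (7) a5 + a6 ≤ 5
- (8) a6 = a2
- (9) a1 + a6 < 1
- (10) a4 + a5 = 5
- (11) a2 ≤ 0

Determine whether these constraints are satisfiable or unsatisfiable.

Constraints 1, 3, and 5 give a1 − a4 ≥ 2, a4 − a6 ≥ 2, a6 − a1 ≥ -2.
Adding all 3 inequalities: the left sides telescope to 0, and the right sides sum to 2 + 2 + (-2) = 2. So 0 ≥ 2, which is false.

Unsatisfiable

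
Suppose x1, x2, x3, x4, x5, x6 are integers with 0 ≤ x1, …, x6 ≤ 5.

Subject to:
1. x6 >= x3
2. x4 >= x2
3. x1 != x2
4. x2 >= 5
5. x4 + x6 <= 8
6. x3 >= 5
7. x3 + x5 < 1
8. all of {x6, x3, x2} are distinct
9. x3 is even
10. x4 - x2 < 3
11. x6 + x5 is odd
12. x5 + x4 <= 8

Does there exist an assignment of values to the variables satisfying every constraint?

Unsatisfiable

From constraints 2 and 4: x4 ≥ x2 ≥ 5. From constraints 1 and 6: x6 ≥ x3 ≥ 5. Hence x4 + x6 ≥ 10. But constraint 5 requires x4 + x6 ≤ 8, and 8 < 10. Contradiction.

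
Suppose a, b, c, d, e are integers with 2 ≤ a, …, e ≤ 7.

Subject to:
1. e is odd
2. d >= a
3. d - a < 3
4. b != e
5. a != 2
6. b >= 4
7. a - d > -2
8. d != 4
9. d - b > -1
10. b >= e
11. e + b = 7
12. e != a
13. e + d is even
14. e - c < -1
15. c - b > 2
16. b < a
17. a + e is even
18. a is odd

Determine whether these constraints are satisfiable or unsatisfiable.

Satisfiable

Try a = 5, b = 4, c = 7, d = 5, e = 3.
Check constraint 3: d - a = 0; constraint 7: a - d = 0; constraint 9: d - b = 1. The remaining constraints are straightforward to verify.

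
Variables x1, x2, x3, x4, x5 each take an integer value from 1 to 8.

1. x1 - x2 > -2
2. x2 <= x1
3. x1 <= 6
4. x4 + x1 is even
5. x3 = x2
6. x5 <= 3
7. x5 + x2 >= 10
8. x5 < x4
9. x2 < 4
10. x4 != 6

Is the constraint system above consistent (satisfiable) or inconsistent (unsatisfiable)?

Unsatisfiable

From constraint 6: x5 ≤ 3. From constraints 2 and 3: x2 ≤ x1 ≤ 6. Hence x5 + x2 ≤ 9. But constraint 7 requires x5 + x2 ≥ 10, and 10 > 9. Contradiction.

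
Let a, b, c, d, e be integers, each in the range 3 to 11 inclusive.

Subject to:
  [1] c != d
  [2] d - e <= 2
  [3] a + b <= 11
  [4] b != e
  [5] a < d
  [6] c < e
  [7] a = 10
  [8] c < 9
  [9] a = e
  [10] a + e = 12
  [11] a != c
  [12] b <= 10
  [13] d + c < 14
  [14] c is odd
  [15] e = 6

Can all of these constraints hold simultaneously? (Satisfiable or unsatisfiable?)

Unsatisfiable

Constraint 7 fixes a = 10 and constraint 15 fixes e = 6, but constraint 9 requires a = e. Since 10 ≠ 6, contradiction.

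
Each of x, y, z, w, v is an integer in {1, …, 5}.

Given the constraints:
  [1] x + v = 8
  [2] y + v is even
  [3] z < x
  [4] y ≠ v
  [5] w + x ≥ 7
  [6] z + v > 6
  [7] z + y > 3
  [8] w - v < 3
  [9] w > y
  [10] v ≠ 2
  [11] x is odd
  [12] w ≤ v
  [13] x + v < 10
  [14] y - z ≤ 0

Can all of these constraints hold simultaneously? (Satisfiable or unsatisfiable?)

Satisfiable

Take x = 5, y = 1, z = 4, w = 3, v = 3. Then constraint 1: x + v = 8; constraint 5: w + x = 8, and every other listed constraint is also met.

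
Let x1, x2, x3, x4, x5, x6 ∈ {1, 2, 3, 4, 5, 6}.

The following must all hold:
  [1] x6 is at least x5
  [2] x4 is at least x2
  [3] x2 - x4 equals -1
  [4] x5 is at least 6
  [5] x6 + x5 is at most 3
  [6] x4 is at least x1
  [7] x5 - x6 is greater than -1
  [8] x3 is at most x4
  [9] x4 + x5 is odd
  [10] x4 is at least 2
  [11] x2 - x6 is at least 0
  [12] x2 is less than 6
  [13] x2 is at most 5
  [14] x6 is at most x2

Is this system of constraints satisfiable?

From constraints 1 and 4: x6 ≥ x5 and x5 ≥ 6, so x6 ≥ 6. From constraints 13 and 14: x6 ≤ x2 and x2 ≤ 5, so x6 ≤ 5. But 5 < 6, so no value of x6 works.

Unsatisfiable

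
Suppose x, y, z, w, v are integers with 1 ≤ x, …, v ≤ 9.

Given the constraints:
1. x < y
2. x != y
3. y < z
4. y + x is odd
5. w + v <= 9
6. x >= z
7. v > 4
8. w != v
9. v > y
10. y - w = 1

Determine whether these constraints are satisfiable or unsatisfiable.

Unsatisfiable

Constraints 1, 3, and 6 give x < y, y < z, z ≤ x. Chaining: x < y < z ≤ x, which forces x < x — impossible.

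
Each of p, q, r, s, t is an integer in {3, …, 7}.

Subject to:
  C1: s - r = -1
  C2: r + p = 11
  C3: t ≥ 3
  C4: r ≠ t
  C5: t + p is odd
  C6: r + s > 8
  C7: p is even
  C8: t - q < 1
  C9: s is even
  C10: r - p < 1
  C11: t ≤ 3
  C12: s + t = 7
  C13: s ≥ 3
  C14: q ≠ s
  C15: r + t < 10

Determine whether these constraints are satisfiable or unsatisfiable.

Satisfiable

The assignment p = 6, q = 3, r = 5, s = 4, t = 3 works:
  constraint 1 holds since s - r = -1.
  constraint 2 holds since r + p = 11.
The rest check out directly.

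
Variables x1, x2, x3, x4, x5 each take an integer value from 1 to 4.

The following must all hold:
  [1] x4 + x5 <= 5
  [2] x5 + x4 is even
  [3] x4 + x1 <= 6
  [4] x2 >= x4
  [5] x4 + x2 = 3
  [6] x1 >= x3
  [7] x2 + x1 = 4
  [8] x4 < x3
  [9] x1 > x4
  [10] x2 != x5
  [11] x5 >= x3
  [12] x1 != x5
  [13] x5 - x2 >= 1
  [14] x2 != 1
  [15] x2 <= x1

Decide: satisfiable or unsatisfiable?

Satisfiable

One satisfying assignment is x1 = 2, x2 = 2, x3 = 2, x4 = 1, x5 = 3.
For the less obvious constraints — constraint 1: x4 + x5 = 4; constraint 3: x4 + x1 = 3; constraint 5: x4 + x2 = 3 — and the others hold by inspection.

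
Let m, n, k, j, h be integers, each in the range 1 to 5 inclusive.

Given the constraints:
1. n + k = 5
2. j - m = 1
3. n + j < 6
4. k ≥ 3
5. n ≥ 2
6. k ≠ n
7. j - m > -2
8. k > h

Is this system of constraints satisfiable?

Satisfiable

Take m = 2, n = 2, k = 3, j = 3, h = 2. Then constraint 1: n + k = 5; constraint 2: j - m = 1, and every other listed constraint is also met.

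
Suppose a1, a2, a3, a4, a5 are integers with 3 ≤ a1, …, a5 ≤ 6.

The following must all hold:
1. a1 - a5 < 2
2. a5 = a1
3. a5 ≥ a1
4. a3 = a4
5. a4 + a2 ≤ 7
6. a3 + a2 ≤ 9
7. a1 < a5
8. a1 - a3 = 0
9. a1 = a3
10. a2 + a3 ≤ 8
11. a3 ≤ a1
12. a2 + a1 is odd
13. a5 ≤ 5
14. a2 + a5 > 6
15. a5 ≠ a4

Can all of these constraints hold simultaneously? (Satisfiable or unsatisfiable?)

From constraints 2, 4, and 9, a5 = a1 = a3 = a4, so a5 = a4. But constraint 15 says a5 ≠ a4. Contradiction.

Unsatisfiable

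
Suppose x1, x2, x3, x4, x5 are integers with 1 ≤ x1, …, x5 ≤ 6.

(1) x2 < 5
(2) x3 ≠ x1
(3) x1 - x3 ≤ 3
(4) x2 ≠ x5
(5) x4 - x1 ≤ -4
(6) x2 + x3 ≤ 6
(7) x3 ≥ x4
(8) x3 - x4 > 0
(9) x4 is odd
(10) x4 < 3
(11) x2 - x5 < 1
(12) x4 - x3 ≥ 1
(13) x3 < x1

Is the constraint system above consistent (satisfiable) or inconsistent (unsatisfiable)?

Unsatisfiable

Constraints 3, 5, and 12 give x4 − x3 ≥ 1, x3 − x1 ≥ -3, x1 − x4 ≥ 4.
Adding all 3 inequalities: the left sides telescope to 0, and the right sides sum to 1 + (-3) + 4 = 2. So 0 ≥ 2, which is false.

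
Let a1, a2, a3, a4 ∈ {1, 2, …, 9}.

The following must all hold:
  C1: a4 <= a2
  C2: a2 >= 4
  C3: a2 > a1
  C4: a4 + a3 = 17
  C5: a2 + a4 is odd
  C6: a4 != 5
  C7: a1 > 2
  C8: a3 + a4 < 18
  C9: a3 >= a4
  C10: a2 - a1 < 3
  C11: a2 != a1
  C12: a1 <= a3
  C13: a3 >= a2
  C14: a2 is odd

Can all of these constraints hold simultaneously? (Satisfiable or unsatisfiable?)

One satisfying assignment is a1 = 8, a2 = 9, a3 = 9, a4 = 8.
For the less obvious constraints — constraint 4: a4 + a3 = 17; constraint 8: a3 + a4 = 17; constraint 10: a2 - a1 = 1 — and the others hold by inspection.

Satisfiable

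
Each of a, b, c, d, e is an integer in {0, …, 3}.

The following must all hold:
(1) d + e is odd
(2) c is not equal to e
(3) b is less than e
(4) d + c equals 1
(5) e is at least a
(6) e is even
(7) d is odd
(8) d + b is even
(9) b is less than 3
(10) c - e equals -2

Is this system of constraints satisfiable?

Setting (a, b, c, d, e) = (0, 1, 0, 1, 2) satisfies everything: constraint 4: d + c = 1; constraint 10: c - e = -2, and the others follow.

Satisfiable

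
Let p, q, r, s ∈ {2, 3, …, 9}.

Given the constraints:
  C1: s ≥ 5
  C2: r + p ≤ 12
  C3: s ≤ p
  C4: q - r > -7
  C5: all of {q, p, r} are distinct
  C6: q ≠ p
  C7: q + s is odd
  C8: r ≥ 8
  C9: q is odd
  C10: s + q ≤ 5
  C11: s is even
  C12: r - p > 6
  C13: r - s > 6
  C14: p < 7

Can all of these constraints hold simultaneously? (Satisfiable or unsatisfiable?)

From constraint 8: r ≥ 8. From constraints 1 and 3: p ≥ s ≥ 5. Hence r + p ≥ 13. But constraint 2 requires r + p ≤ 12, and 12 < 13. Contradiction.

Unsatisfiable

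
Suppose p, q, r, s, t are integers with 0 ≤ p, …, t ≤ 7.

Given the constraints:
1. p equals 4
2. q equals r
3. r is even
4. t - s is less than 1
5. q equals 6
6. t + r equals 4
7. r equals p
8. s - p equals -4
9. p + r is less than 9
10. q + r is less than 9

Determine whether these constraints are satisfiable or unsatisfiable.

Unsatisfiable

Constraint 5 fixes q = 6 and constraint 1 fixes p = 4. Constraints 2 and 7 give q = r = p, so q = p. But 6 ≠ 4 — contradiction.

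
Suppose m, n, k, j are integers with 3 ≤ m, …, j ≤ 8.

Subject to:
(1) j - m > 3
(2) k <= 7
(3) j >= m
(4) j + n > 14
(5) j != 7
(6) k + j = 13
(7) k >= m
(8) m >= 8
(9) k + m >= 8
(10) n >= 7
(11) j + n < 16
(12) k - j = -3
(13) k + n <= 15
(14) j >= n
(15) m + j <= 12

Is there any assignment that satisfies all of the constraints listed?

Unsatisfiable

From constraints 7 and 8: k ≥ m ≥ 8. From constraints 10 and 14: j ≥ n ≥ 7. Hence k + j ≥ 15. But constraint 6 requires k + j = 13, and 13 < 15. Contradiction.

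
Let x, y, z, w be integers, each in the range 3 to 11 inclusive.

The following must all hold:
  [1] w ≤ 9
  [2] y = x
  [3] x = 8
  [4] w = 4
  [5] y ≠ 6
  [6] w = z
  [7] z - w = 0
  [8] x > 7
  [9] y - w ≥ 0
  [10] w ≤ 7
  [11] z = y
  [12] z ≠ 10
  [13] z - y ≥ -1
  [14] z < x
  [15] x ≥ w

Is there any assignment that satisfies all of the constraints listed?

Constraint 4 fixes w = 4 and constraint 3 fixes x = 8. Constraints 2, 6, and 11 give w = z = y = x, so w = x. But 4 ≠ 8 — contradiction.

Unsatisfiable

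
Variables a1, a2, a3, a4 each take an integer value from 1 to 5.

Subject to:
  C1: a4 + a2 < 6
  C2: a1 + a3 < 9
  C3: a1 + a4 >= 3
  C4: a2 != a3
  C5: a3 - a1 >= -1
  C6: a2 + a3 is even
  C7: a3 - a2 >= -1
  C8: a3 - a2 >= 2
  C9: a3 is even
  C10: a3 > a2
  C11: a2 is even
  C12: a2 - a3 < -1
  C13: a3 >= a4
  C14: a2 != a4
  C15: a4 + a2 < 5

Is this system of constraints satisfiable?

Satisfiable

The assignment a1 = 4, a2 = 2, a3 = 4, a4 = 1 works:
  constraint 1 holds since a4 + a2 = 3.
  constraint 2 holds since a1 + a3 = 8.
  constraint 3 holds since a1 + a4 = 5.
The rest check out directly.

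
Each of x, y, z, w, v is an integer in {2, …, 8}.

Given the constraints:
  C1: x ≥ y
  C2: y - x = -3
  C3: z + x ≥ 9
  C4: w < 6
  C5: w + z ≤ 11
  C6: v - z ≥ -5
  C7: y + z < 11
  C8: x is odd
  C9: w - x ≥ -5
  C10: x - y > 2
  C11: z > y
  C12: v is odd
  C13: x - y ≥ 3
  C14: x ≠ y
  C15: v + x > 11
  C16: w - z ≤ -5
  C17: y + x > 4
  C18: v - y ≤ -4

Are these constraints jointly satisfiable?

Constraints 6, 9, 13, 16, and 18 give v − z ≥ -5, z − w ≥ 5, w − x ≥ -5, x − y ≥ 3, y − v ≥ 4.
Adding all 5 inequalities: the left sides telescope to 0, and the right sides sum to (-5) + 5 + (-5) + 3 + 4 = 2. So 0 ≥ 2, which is false.

Unsatisfiable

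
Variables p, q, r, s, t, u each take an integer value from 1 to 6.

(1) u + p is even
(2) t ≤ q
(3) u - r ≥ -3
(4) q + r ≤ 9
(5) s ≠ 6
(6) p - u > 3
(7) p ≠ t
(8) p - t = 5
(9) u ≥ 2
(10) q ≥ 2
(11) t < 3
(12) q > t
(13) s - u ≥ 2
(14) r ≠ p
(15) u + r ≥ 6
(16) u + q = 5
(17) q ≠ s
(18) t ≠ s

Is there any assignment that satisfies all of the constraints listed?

One satisfying assignment is p = 6, q = 3, r = 4, s = 5, t = 1, u = 2.
For the less obvious constraints — constraint 3: u - r = -2; constraint 4: q + r = 7 — and the others hold by inspection.

Satisfiable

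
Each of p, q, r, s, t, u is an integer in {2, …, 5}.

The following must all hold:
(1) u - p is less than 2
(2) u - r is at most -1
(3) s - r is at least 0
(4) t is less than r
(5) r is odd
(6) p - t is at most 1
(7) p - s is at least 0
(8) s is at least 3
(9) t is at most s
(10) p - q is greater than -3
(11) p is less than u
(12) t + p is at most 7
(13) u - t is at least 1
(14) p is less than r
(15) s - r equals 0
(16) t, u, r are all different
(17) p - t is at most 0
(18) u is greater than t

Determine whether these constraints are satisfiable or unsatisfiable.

Constraints 2, 3, 7, 13, and 17 give s − r ≥ 0, r − u ≥ 1, u − t ≥ 1, t − p ≥ 0, p − s ≥ 0.
Adding all 5 inequalities: the left sides telescope to 0, and the right sides sum to 0 + 1 + 1 + 0 + 0 = 2. So 0 ≥ 2, which is false.

Unsatisfiable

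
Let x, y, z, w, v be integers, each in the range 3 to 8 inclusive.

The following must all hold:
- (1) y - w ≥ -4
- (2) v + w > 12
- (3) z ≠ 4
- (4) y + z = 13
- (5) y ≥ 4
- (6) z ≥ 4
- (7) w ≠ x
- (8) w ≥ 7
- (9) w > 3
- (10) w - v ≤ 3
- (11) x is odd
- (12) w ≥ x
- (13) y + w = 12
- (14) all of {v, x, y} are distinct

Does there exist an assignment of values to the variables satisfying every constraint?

The assignment x = 3, y = 5, z = 8, w = 7, v = 7 works:
  constraint 1 holds since y - w = -2.
  constraint 2 holds since v + w = 14.
  constraint 4 holds since y + z = 13.
The rest check out directly.

Satisfiable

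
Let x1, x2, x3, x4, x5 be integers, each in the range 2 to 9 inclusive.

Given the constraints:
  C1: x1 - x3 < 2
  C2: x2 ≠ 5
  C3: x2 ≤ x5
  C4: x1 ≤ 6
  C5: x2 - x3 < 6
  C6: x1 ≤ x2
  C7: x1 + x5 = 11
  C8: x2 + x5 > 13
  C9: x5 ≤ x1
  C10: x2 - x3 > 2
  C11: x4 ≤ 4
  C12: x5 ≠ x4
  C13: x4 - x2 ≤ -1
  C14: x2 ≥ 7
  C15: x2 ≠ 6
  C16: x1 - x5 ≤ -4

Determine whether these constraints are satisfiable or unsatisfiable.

From constraints 3 and 14: x5 ≥ x2 and x2 ≥ 7, so x5 ≥ 7. From constraints 4 and 9: x5 ≤ x1 and x1 ≤ 6, so x5 ≤ 6. But 6 < 7, so no value of x5 works.

Unsatisfiable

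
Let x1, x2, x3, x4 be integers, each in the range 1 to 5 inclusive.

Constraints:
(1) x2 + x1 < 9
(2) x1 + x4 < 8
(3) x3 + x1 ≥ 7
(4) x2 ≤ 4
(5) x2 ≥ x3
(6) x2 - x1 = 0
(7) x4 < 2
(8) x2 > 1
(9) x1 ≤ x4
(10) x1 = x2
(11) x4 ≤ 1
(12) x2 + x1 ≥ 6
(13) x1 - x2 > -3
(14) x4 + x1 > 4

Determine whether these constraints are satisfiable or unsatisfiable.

Unsatisfiable

From constraints 4 and 5: x3 ≤ x2 ≤ 4. From constraints 9 and 11: x1 ≤ x4 ≤ 1. Hence x3 + x1 ≤ 5. But constraint 3 requires x3 + x1 ≥ 7, and 7 > 5. Contradiction.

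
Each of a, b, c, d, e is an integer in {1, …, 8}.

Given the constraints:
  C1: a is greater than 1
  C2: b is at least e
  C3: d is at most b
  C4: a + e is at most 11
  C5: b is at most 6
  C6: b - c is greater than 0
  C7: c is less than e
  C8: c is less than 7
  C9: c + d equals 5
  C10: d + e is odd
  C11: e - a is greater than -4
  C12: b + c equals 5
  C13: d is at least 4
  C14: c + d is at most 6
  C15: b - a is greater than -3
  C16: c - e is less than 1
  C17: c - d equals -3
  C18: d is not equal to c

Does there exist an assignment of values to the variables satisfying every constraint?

Satisfiable

Setting (a, b, c, d, e) = (5, 4, 1, 4, 3) satisfies everything: constraint 4: a + e = 8; constraint 6: b - c = 3, and the others follow.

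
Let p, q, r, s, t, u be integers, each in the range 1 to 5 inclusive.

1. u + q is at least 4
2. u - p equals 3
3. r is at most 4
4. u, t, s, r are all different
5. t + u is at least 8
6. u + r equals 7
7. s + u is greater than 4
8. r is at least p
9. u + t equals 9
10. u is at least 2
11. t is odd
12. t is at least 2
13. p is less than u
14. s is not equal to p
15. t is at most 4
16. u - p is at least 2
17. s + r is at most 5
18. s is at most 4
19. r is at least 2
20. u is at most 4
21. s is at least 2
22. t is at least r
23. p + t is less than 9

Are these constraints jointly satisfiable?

Unsatisfiable

Constraints 3, 10, 12, 15, 18, 19, 20, and 21 confine each of u, t, s, r to the 3 values {2, …, 4}.
Constraint 4 requires all 4 of them to be distinct, but only 3 values are available — impossible by the pigeonhole principle.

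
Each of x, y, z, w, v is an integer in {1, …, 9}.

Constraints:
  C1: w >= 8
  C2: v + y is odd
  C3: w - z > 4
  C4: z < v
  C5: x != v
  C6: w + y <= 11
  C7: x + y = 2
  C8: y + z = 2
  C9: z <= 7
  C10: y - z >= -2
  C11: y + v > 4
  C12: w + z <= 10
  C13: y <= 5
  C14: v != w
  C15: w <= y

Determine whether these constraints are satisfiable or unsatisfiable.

From constraint 1: w ≥ 8. From constraints 13 and 15: w ≤ y and y ≤ 5, so w ≤ 5. But 5 < 8, so no value of w works.

Unsatisfiable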